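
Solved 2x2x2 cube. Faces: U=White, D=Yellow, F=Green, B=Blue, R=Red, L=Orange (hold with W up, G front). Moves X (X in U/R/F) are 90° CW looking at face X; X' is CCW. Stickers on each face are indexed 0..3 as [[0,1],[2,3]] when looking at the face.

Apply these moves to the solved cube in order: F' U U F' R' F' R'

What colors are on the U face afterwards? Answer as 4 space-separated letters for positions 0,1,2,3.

Answer: R W W Y

Derivation:
After move 1 (F'): F=GGGG U=WWRR R=YRYR D=OOYY L=OWOW
After move 2 (U): U=RWRW F=YRGG R=BBYR B=OWBB L=GGOW
After move 3 (U): U=RRWW F=BBGG R=OWYR B=GGBB L=YROW
After move 4 (F'): F=BGBG U=RROY R=OWOR D=RWYY L=YWOW
After move 5 (R'): R=WROO U=RBOG F=BRBY D=RGYG B=YGWB
After move 6 (F'): F=RYBB U=RBWO R=GRRO D=WWYG L=YGOO
After move 7 (R'): R=ROGR U=RWWY F=RBBO D=WYYB B=GGWB
Query: U face = RWWY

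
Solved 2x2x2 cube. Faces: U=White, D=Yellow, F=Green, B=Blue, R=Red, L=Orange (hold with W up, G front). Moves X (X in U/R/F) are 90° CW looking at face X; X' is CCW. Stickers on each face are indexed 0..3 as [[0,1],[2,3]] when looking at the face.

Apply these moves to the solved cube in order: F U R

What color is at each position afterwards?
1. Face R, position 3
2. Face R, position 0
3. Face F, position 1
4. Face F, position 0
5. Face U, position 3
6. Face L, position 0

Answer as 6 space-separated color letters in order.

After move 1 (F): F=GGGG U=WWOO R=WRWR D=RRYY L=OYOY
After move 2 (U): U=OWOW F=WRGG R=BBWR B=OYBB L=GGOY
After move 3 (R): R=WBRB U=OROG F=WRGY D=RBYO B=WYWB
Query 1: R[3] = B
Query 2: R[0] = W
Query 3: F[1] = R
Query 4: F[0] = W
Query 5: U[3] = G
Query 6: L[0] = G

Answer: B W R W G G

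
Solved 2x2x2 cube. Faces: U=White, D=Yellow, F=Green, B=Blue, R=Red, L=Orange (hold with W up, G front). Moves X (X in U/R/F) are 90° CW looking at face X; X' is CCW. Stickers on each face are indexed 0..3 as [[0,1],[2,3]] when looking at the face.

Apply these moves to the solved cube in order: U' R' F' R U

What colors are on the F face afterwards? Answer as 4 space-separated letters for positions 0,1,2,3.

After move 1 (U'): U=WWWW F=OOGG R=GGRR B=RRBB L=BBOO
After move 2 (R'): R=GRGR U=WBWR F=OWGW D=YOYG B=YRYB
After move 3 (F'): F=WWOG U=WBGG R=ORYR D=BOYG L=BROW
After move 4 (R): R=YORR U=WWGG F=WOOG D=BYYY B=GRBB
After move 5 (U): U=GWGW F=YOOG R=GRRR B=BRBB L=WOOW
Query: F face = YOOG

Answer: Y O O G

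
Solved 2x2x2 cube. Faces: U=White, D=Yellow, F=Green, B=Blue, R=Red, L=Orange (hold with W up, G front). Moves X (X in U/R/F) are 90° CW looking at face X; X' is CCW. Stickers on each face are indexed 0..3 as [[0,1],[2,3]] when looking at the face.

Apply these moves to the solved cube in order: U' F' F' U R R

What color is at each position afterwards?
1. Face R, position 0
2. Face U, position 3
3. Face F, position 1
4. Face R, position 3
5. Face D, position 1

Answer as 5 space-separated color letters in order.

Answer: R Y B R W

Derivation:
After move 1 (U'): U=WWWW F=OOGG R=GGRR B=RRBB L=BBOO
After move 2 (F'): F=OGOG U=WWGR R=YGYR D=BOYY L=BWOW
After move 3 (F'): F=GGOO U=WWYY R=OGBR D=WWYY L=BROG
After move 4 (U): U=YWYW F=OGOO R=RRBR B=BRBB L=GGOG
After move 5 (R): R=BRRR U=YGYO F=OWOY D=WBYB B=WRWB
After move 6 (R): R=RBRR U=YWYY F=OBOB D=WWYW B=ORGB
Query 1: R[0] = R
Query 2: U[3] = Y
Query 3: F[1] = B
Query 4: R[3] = R
Query 5: D[1] = W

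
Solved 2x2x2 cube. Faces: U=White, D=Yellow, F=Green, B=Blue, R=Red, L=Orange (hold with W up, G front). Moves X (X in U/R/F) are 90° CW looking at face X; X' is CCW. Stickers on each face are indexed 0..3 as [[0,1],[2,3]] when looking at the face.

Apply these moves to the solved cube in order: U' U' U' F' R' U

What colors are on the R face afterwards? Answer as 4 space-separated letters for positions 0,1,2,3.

After move 1 (U'): U=WWWW F=OOGG R=GGRR B=RRBB L=BBOO
After move 2 (U'): U=WWWW F=BBGG R=OORR B=GGBB L=RROO
After move 3 (U'): U=WWWW F=RRGG R=BBRR B=OOBB L=GGOO
After move 4 (F'): F=RGRG U=WWBR R=YBYR D=GOYY L=GWOW
After move 5 (R'): R=BRYY U=WBBO F=RWRR D=GGYG B=YOOB
After move 6 (U): U=BWOB F=BRRR R=YOYY B=GWOB L=RWOW
Query: R face = YOYY

Answer: Y O Y Y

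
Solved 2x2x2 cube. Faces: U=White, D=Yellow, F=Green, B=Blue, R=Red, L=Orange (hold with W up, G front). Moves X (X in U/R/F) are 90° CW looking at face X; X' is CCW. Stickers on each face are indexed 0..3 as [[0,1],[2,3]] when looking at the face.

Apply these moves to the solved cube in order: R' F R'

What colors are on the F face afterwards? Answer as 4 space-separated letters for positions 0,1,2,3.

After move 1 (R'): R=RRRR U=WBWB F=GWGW D=YGYG B=YBYB
After move 2 (F): F=GGWW U=WBOO R=WRBR D=RRYG L=OYOG
After move 3 (R'): R=RRWB U=WYOY F=GBWO D=RGYW B=GBRB
Query: F face = GBWO

Answer: G B W O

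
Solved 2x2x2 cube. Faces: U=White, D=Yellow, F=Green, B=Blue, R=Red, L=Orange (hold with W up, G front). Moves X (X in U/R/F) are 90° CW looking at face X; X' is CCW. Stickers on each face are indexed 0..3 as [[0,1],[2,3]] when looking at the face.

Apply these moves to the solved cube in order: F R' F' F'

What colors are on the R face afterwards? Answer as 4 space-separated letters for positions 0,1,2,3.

Answer: Y R Y W

Derivation:
After move 1 (F): F=GGGG U=WWOO R=WRWR D=RRYY L=OYOY
After move 2 (R'): R=RRWW U=WBOB F=GWGO D=RGYG B=YBRB
After move 3 (F'): F=WOGG U=WBRW R=GRRW D=YYYG L=OBOO
After move 4 (F'): F=OGWG U=WBGR R=YRYW D=BOYG L=OWOR
Query: R face = YRYW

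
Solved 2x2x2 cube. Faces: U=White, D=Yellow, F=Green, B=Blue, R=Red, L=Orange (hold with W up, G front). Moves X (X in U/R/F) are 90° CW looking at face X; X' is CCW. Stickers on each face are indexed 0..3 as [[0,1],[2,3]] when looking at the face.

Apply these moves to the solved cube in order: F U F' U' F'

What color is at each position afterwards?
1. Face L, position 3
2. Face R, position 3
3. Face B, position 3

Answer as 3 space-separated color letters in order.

Answer: O R B

Derivation:
After move 1 (F): F=GGGG U=WWOO R=WRWR D=RRYY L=OYOY
After move 2 (U): U=OWOW F=WRGG R=BBWR B=OYBB L=GGOY
After move 3 (F'): F=RGWG U=OWBW R=RBRR D=GYYY L=GWOO
After move 4 (U'): U=WWOB F=GWWG R=RGRR B=RBBB L=OYOO
After move 5 (F'): F=WGGW U=WWRR R=YGGR D=YOYY L=OBOO
Query 1: L[3] = O
Query 2: R[3] = R
Query 3: B[3] = B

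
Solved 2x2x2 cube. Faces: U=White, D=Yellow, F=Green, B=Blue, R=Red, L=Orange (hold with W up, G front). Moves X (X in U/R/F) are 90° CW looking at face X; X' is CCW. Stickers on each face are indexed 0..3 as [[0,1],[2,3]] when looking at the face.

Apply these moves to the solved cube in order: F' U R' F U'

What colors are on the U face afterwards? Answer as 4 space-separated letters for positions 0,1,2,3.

Answer: B G R W

Derivation:
After move 1 (F'): F=GGGG U=WWRR R=YRYR D=OOYY L=OWOW
After move 2 (U): U=RWRW F=YRGG R=BBYR B=OWBB L=GGOW
After move 3 (R'): R=BRBY U=RBRO F=YWGW D=ORYG B=YWOB
After move 4 (F): F=GYWW U=RBWG R=RROY D=BBYG L=GOOR
After move 5 (U'): U=BGRW F=GOWW R=GYOY B=RROB L=YWOR
Query: U face = BGRW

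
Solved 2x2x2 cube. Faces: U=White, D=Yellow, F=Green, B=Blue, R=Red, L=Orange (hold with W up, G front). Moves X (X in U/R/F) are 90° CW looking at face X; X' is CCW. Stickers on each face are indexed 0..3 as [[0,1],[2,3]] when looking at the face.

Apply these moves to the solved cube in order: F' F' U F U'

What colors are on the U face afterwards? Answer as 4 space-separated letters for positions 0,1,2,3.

After move 1 (F'): F=GGGG U=WWRR R=YRYR D=OOYY L=OWOW
After move 2 (F'): F=GGGG U=WWYY R=OROR D=WWYY L=OROR
After move 3 (U): U=YWYW F=ORGG R=BBOR B=ORBB L=GGOR
After move 4 (F): F=GOGR U=YWRG R=YBWR D=OBYY L=GWOW
After move 5 (U'): U=WGYR F=GWGR R=GOWR B=YBBB L=OROW
Query: U face = WGYR

Answer: W G Y R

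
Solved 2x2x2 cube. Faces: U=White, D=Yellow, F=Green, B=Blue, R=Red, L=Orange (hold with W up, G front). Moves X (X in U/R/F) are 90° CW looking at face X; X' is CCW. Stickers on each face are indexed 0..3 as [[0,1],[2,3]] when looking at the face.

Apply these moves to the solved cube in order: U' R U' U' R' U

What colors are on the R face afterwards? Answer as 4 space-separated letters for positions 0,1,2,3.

After move 1 (U'): U=WWWW F=OOGG R=GGRR B=RRBB L=BBOO
After move 2 (R): R=RGRG U=WOWG F=OYGY D=YBYR B=WRWB
After move 3 (U'): U=OGWW F=BBGY R=OYRG B=RGWB L=WROO
After move 4 (U'): U=GWOW F=WRGY R=BBRG B=OYWB L=RGOO
After move 5 (R'): R=BGBR U=GWOO F=WWGW D=YRYY B=RYBB
After move 6 (U): U=OGOW F=BGGW R=RYBR B=RGBB L=WWOO
Query: R face = RYBR

Answer: R Y B R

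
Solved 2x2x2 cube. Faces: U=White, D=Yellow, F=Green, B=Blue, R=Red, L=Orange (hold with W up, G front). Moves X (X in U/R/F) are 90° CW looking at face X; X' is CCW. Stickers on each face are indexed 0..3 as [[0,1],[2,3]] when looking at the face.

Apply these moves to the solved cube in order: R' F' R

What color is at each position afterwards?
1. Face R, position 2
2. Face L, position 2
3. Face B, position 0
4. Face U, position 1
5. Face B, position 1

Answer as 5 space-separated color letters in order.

After move 1 (R'): R=RRRR U=WBWB F=GWGW D=YGYG B=YBYB
After move 2 (F'): F=WWGG U=WBRR R=GRYR D=OOYG L=OBOW
After move 3 (R): R=YGRR U=WWRG F=WOGG D=OYYY B=RBBB
Query 1: R[2] = R
Query 2: L[2] = O
Query 3: B[0] = R
Query 4: U[1] = W
Query 5: B[1] = B

Answer: R O R W B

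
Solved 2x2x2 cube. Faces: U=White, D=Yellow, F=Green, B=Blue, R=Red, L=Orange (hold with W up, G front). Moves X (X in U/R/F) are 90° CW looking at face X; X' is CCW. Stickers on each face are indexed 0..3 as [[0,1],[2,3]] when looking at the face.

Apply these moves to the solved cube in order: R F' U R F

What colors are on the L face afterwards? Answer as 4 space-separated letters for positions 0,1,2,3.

After move 1 (R): R=RRRR U=WGWG F=GYGY D=YBYB B=WBWB
After move 2 (F'): F=YYGG U=WGRR R=BRYR D=OOYB L=OGOW
After move 3 (U): U=RWRG F=BRGG R=WBYR B=OGWB L=YYOW
After move 4 (R): R=YWRB U=RRRG F=BOGB D=OWYO B=GGWB
After move 5 (F): F=GBBO U=RRWY R=RWGB D=RYYO L=YOOW
Query: L face = YOOW

Answer: Y O O W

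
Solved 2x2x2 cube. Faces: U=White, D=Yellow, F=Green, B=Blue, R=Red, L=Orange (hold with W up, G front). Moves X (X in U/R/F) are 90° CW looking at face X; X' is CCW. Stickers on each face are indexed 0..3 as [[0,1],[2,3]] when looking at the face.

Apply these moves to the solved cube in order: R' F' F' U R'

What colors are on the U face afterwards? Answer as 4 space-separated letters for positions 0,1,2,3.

After move 1 (R'): R=RRRR U=WBWB F=GWGW D=YGYG B=YBYB
After move 2 (F'): F=WWGG U=WBRR R=GRYR D=OOYG L=OBOW
After move 3 (F'): F=WGWG U=WBGY R=OROR D=BWYG L=OROR
After move 4 (U): U=GWYB F=ORWG R=YBOR B=ORYB L=WGOR
After move 5 (R'): R=BRYO U=GYYO F=OWWB D=BRYG B=GRWB
Query: U face = GYYO

Answer: G Y Y O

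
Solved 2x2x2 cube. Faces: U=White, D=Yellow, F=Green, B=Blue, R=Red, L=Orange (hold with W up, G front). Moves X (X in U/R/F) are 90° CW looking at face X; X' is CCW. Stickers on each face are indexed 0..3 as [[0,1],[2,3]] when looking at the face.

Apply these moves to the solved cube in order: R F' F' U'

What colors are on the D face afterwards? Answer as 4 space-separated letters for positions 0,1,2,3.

After move 1 (R): R=RRRR U=WGWG F=GYGY D=YBYB B=WBWB
After move 2 (F'): F=YYGG U=WGRR R=BRYR D=OOYB L=OGOW
After move 3 (F'): F=YGYG U=WGBY R=OROR D=GWYB L=OROR
After move 4 (U'): U=GYWB F=ORYG R=YGOR B=ORWB L=WBOR
Query: D face = GWYB

Answer: G W Y B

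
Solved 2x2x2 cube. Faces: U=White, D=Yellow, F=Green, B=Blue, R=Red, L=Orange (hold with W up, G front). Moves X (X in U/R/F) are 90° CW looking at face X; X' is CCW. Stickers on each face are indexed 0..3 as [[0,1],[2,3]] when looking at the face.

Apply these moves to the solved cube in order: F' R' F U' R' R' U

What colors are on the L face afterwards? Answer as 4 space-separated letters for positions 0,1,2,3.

Answer: O O O G

Derivation:
After move 1 (F'): F=GGGG U=WWRR R=YRYR D=OOYY L=OWOW
After move 2 (R'): R=RRYY U=WBRB F=GWGR D=OGYG B=YBOB
After move 3 (F): F=GGRW U=WBWW R=RRBY D=YRYG L=OOOG
After move 4 (U'): U=BWWW F=OORW R=GGBY B=RROB L=YBOG
After move 5 (R'): R=GYGB U=BOWR F=OWRW D=YOYW B=GRRB
After move 6 (R'): R=YBGG U=BRWG F=OORR D=YWYW B=WROB
After move 7 (U): U=WBGR F=YBRR R=WRGG B=YBOB L=OOOG
Query: L face = OOOG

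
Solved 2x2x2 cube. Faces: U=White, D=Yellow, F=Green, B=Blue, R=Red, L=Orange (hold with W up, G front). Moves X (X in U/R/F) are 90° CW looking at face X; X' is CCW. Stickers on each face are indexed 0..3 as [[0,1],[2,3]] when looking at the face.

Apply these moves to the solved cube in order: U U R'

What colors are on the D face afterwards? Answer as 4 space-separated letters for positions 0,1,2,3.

After move 1 (U): U=WWWW F=RRGG R=BBRR B=OOBB L=GGOO
After move 2 (U): U=WWWW F=BBGG R=OORR B=GGBB L=RROO
After move 3 (R'): R=OROR U=WBWG F=BWGW D=YBYG B=YGYB
Query: D face = YBYG

Answer: Y B Y G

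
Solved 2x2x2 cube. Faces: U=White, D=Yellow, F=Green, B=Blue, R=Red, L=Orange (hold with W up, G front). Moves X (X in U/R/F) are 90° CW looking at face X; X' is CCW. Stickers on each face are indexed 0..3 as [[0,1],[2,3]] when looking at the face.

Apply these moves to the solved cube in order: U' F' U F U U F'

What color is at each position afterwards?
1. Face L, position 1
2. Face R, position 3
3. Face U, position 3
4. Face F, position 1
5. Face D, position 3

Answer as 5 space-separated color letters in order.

After move 1 (U'): U=WWWW F=OOGG R=GGRR B=RRBB L=BBOO
After move 2 (F'): F=OGOG U=WWGR R=YGYR D=BOYY L=BWOW
After move 3 (U): U=GWRW F=YGOG R=RRYR B=BWBB L=OGOW
After move 4 (F): F=OYGG U=GWWG R=RRWR D=YRYY L=OBOO
After move 5 (U): U=WGGW F=RRGG R=BWWR B=OBBB L=OYOO
After move 6 (U): U=GWWG F=BWGG R=OBWR B=OYBB L=RROO
After move 7 (F'): F=WGBG U=GWOW R=RBYR D=ROYY L=RGOW
Query 1: L[1] = G
Query 2: R[3] = R
Query 3: U[3] = W
Query 4: F[1] = G
Query 5: D[3] = Y

Answer: G R W G Y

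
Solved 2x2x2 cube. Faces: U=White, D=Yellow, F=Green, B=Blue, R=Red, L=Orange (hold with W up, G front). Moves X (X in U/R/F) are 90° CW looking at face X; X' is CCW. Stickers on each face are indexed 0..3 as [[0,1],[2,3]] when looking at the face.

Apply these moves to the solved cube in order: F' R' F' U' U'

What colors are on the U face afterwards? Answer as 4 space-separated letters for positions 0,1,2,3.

Answer: Y R B W

Derivation:
After move 1 (F'): F=GGGG U=WWRR R=YRYR D=OOYY L=OWOW
After move 2 (R'): R=RRYY U=WBRB F=GWGR D=OGYG B=YBOB
After move 3 (F'): F=WRGG U=WBRY R=GROY D=WWYG L=OBOR
After move 4 (U'): U=BYWR F=OBGG R=WROY B=GROB L=YBOR
After move 5 (U'): U=YRBW F=YBGG R=OBOY B=WROB L=GROR
Query: U face = YRBW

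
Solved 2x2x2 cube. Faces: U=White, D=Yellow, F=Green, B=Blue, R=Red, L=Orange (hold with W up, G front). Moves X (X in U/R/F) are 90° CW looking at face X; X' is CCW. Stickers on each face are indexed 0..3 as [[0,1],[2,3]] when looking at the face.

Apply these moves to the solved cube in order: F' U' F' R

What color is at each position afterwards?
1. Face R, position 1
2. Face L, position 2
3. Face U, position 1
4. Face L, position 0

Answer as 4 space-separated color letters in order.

Answer: O O G B

Derivation:
After move 1 (F'): F=GGGG U=WWRR R=YRYR D=OOYY L=OWOW
After move 2 (U'): U=WRWR F=OWGG R=GGYR B=YRBB L=BBOW
After move 3 (F'): F=WGOG U=WRGY R=OGOR D=BWYY L=BROW
After move 4 (R): R=OORG U=WGGG F=WWOY D=BBYY B=YRRB
Query 1: R[1] = O
Query 2: L[2] = O
Query 3: U[1] = G
Query 4: L[0] = B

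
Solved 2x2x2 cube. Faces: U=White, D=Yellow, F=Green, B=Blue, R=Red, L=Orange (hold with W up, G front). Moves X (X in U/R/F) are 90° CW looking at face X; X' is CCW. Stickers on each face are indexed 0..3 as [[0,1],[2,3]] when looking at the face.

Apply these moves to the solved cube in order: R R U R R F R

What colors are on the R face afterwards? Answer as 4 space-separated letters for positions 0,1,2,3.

After move 1 (R): R=RRRR U=WGWG F=GYGY D=YBYB B=WBWB
After move 2 (R): R=RRRR U=WYWY F=GBGB D=YWYW B=GBGB
After move 3 (U): U=WWYY F=RRGB R=GBRR B=OOGB L=GBOO
After move 4 (R): R=RGRB U=WRYB F=RWGW D=YGYO B=YOWB
After move 5 (R): R=RRBG U=WWYW F=RGGO D=YWYY B=BORB
After move 6 (F): F=GROG U=WWOB R=YRWG D=BRYY L=GYOW
After move 7 (R): R=WYGR U=WROG F=GROY D=BRYB B=BOWB
Query: R face = WYGR

Answer: W Y G R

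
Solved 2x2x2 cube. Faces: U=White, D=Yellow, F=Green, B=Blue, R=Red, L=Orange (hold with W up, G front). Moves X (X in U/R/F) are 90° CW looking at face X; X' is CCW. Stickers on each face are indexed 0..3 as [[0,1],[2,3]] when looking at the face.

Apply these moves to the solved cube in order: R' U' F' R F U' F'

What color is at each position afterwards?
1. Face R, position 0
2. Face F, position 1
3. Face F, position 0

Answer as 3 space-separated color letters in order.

Answer: Y O B

Derivation:
After move 1 (R'): R=RRRR U=WBWB F=GWGW D=YGYG B=YBYB
After move 2 (U'): U=BBWW F=OOGW R=GWRR B=RRYB L=YBOO
After move 3 (F'): F=OWOG U=BBGR R=GWYR D=BOYG L=YWOW
After move 4 (R): R=YGRW U=BWGG F=OOOG D=BYYR B=RRBB
After move 5 (F): F=OOGO U=BWWW R=GGGW D=RYYR L=YBOY
After move 6 (U'): U=WWBW F=YBGO R=OOGW B=GGBB L=RROY
After move 7 (F'): F=BOYG U=WWOG R=YORW D=RYYR L=RWOB
Query 1: R[0] = Y
Query 2: F[1] = O
Query 3: F[0] = B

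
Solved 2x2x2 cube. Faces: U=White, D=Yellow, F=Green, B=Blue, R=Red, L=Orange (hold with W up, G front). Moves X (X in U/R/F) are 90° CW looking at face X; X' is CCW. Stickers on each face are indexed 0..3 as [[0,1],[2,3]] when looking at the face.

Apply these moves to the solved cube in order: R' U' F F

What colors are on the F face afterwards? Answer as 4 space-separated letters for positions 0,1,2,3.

Answer: W G O O

Derivation:
After move 1 (R'): R=RRRR U=WBWB F=GWGW D=YGYG B=YBYB
After move 2 (U'): U=BBWW F=OOGW R=GWRR B=RRYB L=YBOO
After move 3 (F): F=GOWO U=BBOB R=WWWR D=RGYG L=YYOG
After move 4 (F): F=WGOO U=BBGY R=OWBR D=WWYG L=YROG
Query: F face = WGOO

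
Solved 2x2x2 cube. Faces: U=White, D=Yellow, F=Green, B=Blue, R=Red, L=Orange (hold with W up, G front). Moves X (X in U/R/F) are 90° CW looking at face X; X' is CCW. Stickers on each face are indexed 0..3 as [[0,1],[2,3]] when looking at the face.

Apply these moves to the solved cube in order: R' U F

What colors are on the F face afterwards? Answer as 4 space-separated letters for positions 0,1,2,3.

Answer: G R W R

Derivation:
After move 1 (R'): R=RRRR U=WBWB F=GWGW D=YGYG B=YBYB
After move 2 (U): U=WWBB F=RRGW R=YBRR B=OOYB L=GWOO
After move 3 (F): F=GRWR U=WWOW R=BBBR D=RYYG L=GYOG
Query: F face = GRWR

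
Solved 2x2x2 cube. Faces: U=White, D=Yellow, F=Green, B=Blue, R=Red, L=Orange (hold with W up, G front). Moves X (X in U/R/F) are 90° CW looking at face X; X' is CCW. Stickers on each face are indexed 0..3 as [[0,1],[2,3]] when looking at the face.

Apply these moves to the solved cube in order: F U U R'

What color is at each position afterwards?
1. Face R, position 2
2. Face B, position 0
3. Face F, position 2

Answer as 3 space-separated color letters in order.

Answer: O Y G

Derivation:
After move 1 (F): F=GGGG U=WWOO R=WRWR D=RRYY L=OYOY
After move 2 (U): U=OWOW F=WRGG R=BBWR B=OYBB L=GGOY
After move 3 (U): U=OOWW F=BBGG R=OYWR B=GGBB L=WROY
After move 4 (R'): R=YROW U=OBWG F=BOGW D=RBYG B=YGRB
Query 1: R[2] = O
Query 2: B[0] = Y
Query 3: F[2] = G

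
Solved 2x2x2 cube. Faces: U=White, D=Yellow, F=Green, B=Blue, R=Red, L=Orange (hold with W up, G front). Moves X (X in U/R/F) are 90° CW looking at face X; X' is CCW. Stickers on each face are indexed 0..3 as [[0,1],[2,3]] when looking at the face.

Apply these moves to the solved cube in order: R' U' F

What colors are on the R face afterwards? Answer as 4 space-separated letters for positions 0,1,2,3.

After move 1 (R'): R=RRRR U=WBWB F=GWGW D=YGYG B=YBYB
After move 2 (U'): U=BBWW F=OOGW R=GWRR B=RRYB L=YBOO
After move 3 (F): F=GOWO U=BBOB R=WWWR D=RGYG L=YYOG
Query: R face = WWWR

Answer: W W W R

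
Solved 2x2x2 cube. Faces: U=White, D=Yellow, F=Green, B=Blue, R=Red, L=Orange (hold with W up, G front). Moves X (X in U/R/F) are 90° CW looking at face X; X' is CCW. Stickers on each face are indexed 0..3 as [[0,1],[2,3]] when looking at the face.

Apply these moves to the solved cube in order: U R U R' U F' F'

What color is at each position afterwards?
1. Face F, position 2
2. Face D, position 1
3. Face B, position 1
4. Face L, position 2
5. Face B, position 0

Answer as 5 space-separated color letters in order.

After move 1 (U): U=WWWW F=RRGG R=BBRR B=OOBB L=GGOO
After move 2 (R): R=RBRB U=WRWG F=RYGY D=YBYO B=WOWB
After move 3 (U): U=WWGR F=RBGY R=WORB B=GGWB L=RYOO
After move 4 (R'): R=OBWR U=WWGG F=RWGR D=YBYY B=OGBB
After move 5 (U): U=GWGW F=OBGR R=OGWR B=RYBB L=RWOO
After move 6 (F'): F=BROG U=GWOW R=BGYR D=WOYY L=RWOG
After move 7 (F'): F=RGBO U=GWBY R=OGWR D=WGYY L=RWOO
Query 1: F[2] = B
Query 2: D[1] = G
Query 3: B[1] = Y
Query 4: L[2] = O
Query 5: B[0] = R

Answer: B G Y O R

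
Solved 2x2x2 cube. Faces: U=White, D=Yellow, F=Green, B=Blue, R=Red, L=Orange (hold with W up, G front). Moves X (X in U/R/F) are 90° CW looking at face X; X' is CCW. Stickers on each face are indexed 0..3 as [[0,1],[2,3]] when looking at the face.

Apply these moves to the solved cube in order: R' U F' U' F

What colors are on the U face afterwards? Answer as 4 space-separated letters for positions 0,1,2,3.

Answer: W R B O

Derivation:
After move 1 (R'): R=RRRR U=WBWB F=GWGW D=YGYG B=YBYB
After move 2 (U): U=WWBB F=RRGW R=YBRR B=OOYB L=GWOO
After move 3 (F'): F=RWRG U=WWYR R=GBYR D=WOYG L=GBOB
After move 4 (U'): U=WRWY F=GBRG R=RWYR B=GBYB L=OOOB
After move 5 (F): F=RGGB U=WRBO R=WWYR D=YRYG L=OWOO
Query: U face = WRBO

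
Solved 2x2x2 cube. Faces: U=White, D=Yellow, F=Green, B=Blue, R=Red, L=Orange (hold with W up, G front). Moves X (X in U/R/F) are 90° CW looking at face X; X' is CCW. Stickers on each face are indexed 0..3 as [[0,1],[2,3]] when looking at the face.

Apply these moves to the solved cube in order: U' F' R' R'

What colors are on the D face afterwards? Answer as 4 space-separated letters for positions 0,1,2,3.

Answer: B W Y R

Derivation:
After move 1 (U'): U=WWWW F=OOGG R=GGRR B=RRBB L=BBOO
After move 2 (F'): F=OGOG U=WWGR R=YGYR D=BOYY L=BWOW
After move 3 (R'): R=GRYY U=WBGR F=OWOR D=BGYG B=YROB
After move 4 (R'): R=RYGY U=WOGY F=OBOR D=BWYR B=GRGB
Query: D face = BWYR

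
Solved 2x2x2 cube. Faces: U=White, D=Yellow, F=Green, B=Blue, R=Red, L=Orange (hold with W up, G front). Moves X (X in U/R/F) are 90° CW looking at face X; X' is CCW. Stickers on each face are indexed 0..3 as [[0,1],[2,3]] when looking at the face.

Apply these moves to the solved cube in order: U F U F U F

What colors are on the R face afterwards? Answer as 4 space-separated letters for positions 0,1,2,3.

After move 1 (U): U=WWWW F=RRGG R=BBRR B=OOBB L=GGOO
After move 2 (F): F=GRGR U=WWOG R=WBWR D=RBYY L=GYOY
After move 3 (U): U=OWGW F=WBGR R=OOWR B=GYBB L=GROY
After move 4 (F): F=GWRB U=OWYR R=GOWR D=WOYY L=GROB
After move 5 (U): U=YORW F=GORB R=GYWR B=GRBB L=GWOB
After move 6 (F): F=RGBO U=YOBW R=RYWR D=WGYY L=GWOO
Query: R face = RYWR

Answer: R Y W R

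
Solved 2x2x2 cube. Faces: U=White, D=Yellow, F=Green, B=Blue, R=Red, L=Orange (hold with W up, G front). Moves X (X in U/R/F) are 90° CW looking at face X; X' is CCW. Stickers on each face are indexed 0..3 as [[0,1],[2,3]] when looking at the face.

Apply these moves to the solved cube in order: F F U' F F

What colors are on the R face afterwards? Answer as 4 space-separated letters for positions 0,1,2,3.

After move 1 (F): F=GGGG U=WWOO R=WRWR D=RRYY L=OYOY
After move 2 (F): F=GGGG U=WWYY R=OROR D=WWYY L=OROR
After move 3 (U'): U=WYWY F=ORGG R=GGOR B=ORBB L=BBOR
After move 4 (F): F=GOGR U=WYRB R=WGYR D=OGYY L=BWOW
After move 5 (F): F=GGRO U=WYWW R=RGBR D=YWYY L=BOOG
Query: R face = RGBR

Answer: R G B R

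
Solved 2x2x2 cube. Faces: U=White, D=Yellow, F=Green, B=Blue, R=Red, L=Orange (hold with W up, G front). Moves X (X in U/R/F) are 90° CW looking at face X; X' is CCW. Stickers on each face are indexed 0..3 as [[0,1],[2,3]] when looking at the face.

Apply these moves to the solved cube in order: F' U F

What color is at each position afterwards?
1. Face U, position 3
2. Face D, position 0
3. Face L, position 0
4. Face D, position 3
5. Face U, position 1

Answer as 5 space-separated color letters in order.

Answer: G Y G Y W

Derivation:
After move 1 (F'): F=GGGG U=WWRR R=YRYR D=OOYY L=OWOW
After move 2 (U): U=RWRW F=YRGG R=BBYR B=OWBB L=GGOW
After move 3 (F): F=GYGR U=RWWG R=RBWR D=YBYY L=GOOO
Query 1: U[3] = G
Query 2: D[0] = Y
Query 3: L[0] = G
Query 4: D[3] = Y
Query 5: U[1] = W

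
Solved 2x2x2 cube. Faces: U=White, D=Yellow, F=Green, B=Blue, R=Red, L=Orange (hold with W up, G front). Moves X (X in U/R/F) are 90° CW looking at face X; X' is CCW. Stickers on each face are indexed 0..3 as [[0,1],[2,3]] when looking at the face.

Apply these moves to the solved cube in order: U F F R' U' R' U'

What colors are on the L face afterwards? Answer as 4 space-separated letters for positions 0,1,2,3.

After move 1 (U): U=WWWW F=RRGG R=BBRR B=OOBB L=GGOO
After move 2 (F): F=GRGR U=WWOG R=WBWR D=RBYY L=GYOY
After move 3 (F): F=GGRR U=WWYY R=OBGR D=WWYY L=GROB
After move 4 (R'): R=BROG U=WBYO F=GWRY D=WGYR B=YOWB
After move 5 (U'): U=BOWY F=GRRY R=GWOG B=BRWB L=YOOB
After move 6 (R'): R=WGGO U=BWWB F=GORY D=WRYY B=RRGB
After move 7 (U'): U=WBBW F=YORY R=GOGO B=WGGB L=RROB
Query: L face = RROB

Answer: R R O B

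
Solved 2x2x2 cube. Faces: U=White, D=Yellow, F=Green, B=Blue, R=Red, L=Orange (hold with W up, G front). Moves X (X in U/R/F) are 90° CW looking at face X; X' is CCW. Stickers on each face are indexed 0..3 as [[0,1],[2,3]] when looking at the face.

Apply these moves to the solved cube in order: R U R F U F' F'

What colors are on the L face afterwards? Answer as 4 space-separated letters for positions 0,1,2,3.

After move 1 (R): R=RRRR U=WGWG F=GYGY D=YBYB B=WBWB
After move 2 (U): U=WWGG F=RRGY R=WBRR B=OOWB L=GYOO
After move 3 (R): R=RWRB U=WRGY F=RBGB D=YWYO B=GOWB
After move 4 (F): F=GRBB U=WROY R=GWYB D=RRYO L=GYOW
After move 5 (U): U=OWYR F=GWBB R=GOYB B=GYWB L=GROW
After move 6 (F'): F=WBGB U=OWGY R=RORB D=RWYO L=GROY
After move 7 (F'): F=BBWG U=OWRR R=WORB D=RYYO L=GYOG
Query: L face = GYOG

Answer: G Y O G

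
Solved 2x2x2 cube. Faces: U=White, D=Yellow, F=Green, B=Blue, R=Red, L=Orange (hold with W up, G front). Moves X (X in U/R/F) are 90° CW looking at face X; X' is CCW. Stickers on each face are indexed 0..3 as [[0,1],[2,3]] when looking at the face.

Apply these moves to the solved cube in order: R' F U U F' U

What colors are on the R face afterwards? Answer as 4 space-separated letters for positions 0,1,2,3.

Answer: G G R R

Derivation:
After move 1 (R'): R=RRRR U=WBWB F=GWGW D=YGYG B=YBYB
After move 2 (F): F=GGWW U=WBOO R=WRBR D=RRYG L=OYOG
After move 3 (U): U=OWOB F=WRWW R=YBBR B=OYYB L=GGOG
After move 4 (U): U=OOBW F=YBWW R=OYBR B=GGYB L=WROG
After move 5 (F'): F=BWYW U=OOOB R=RYRR D=RGYG L=WWOB
After move 6 (U): U=OOBO F=RYYW R=GGRR B=WWYB L=BWOB
Query: R face = GGRR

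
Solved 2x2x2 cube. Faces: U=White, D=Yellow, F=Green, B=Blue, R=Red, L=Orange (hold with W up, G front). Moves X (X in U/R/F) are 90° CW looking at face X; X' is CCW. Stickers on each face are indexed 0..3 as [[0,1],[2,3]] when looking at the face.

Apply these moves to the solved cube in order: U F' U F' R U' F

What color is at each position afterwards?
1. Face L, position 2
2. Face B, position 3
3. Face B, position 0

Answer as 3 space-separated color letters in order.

Answer: O B G

Derivation:
After move 1 (U): U=WWWW F=RRGG R=BBRR B=OOBB L=GGOO
After move 2 (F'): F=RGRG U=WWBR R=YBYR D=GOYY L=GWOW
After move 3 (U): U=BWRW F=YBRG R=OOYR B=GWBB L=RGOW
After move 4 (F'): F=BGYR U=BWOY R=OOGR D=GWYY L=RWOR
After move 5 (R): R=GORO U=BGOR F=BWYY D=GBYG B=YWWB
After move 6 (U'): U=GRBO F=RWYY R=BWRO B=GOWB L=YWOR
After move 7 (F): F=YRYW U=GRRW R=BWOO D=RBYG L=YGOB
Query 1: L[2] = O
Query 2: B[3] = B
Query 3: B[0] = G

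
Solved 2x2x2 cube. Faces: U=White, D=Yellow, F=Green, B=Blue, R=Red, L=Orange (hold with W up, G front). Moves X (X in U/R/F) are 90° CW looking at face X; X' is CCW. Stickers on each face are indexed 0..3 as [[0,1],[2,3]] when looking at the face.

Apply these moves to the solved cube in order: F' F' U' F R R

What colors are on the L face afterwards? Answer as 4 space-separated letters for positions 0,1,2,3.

Answer: B W O W

Derivation:
After move 1 (F'): F=GGGG U=WWRR R=YRYR D=OOYY L=OWOW
After move 2 (F'): F=GGGG U=WWYY R=OROR D=WWYY L=OROR
After move 3 (U'): U=WYWY F=ORGG R=GGOR B=ORBB L=BBOR
After move 4 (F): F=GOGR U=WYRB R=WGYR D=OGYY L=BWOW
After move 5 (R): R=YWRG U=WORR F=GGGY D=OBYO B=BRYB
After move 6 (R): R=RYGW U=WGRY F=GBGO D=OYYB B=RROB
Query: L face = BWOW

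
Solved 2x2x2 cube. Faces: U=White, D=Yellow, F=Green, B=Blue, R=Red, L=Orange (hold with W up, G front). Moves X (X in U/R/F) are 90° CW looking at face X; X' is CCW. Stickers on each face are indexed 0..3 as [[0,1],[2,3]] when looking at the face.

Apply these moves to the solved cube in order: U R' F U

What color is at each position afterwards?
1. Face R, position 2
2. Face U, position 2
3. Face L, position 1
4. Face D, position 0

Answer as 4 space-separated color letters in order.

After move 1 (U): U=WWWW F=RRGG R=BBRR B=OOBB L=GGOO
After move 2 (R'): R=BRBR U=WBWO F=RWGW D=YRYG B=YOYB
After move 3 (F): F=GRWW U=WBOG R=WROR D=BBYG L=GYOR
After move 4 (U): U=OWGB F=WRWW R=YOOR B=GYYB L=GROR
Query 1: R[2] = O
Query 2: U[2] = G
Query 3: L[1] = R
Query 4: D[0] = B

Answer: O G R B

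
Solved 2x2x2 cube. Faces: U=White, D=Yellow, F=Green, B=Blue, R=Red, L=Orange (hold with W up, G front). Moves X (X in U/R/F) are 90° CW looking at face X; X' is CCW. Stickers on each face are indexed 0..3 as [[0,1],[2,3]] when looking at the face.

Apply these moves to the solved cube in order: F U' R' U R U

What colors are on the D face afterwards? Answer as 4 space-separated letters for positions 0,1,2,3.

After move 1 (F): F=GGGG U=WWOO R=WRWR D=RRYY L=OYOY
After move 2 (U'): U=WOWO F=OYGG R=GGWR B=WRBB L=BBOY
After move 3 (R'): R=GRGW U=WBWW F=OOGO D=RYYG B=YRRB
After move 4 (U): U=WWWB F=GRGO R=YRGW B=BBRB L=OOOY
After move 5 (R): R=GYWR U=WRWO F=GYGG D=RRYB B=BBWB
After move 6 (U): U=WWOR F=GYGG R=BBWR B=OOWB L=GYOY
Query: D face = RRYB

Answer: R R Y B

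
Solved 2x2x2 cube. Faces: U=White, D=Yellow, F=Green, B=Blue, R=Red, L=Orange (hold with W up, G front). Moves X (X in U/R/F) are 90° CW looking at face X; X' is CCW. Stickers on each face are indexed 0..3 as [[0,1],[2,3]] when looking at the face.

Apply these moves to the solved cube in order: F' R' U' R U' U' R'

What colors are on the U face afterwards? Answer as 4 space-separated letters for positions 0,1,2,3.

After move 1 (F'): F=GGGG U=WWRR R=YRYR D=OOYY L=OWOW
After move 2 (R'): R=RRYY U=WBRB F=GWGR D=OGYG B=YBOB
After move 3 (U'): U=BBWR F=OWGR R=GWYY B=RROB L=YBOW
After move 4 (R): R=YGYW U=BWWR F=OGGG D=OOYR B=RRBB
After move 5 (U'): U=WRBW F=YBGG R=OGYW B=YGBB L=RROW
After move 6 (U'): U=RWWB F=RRGG R=YBYW B=OGBB L=YGOW
After move 7 (R'): R=BWYY U=RBWO F=RWGB D=ORYG B=RGOB
Query: U face = RBWO

Answer: R B W O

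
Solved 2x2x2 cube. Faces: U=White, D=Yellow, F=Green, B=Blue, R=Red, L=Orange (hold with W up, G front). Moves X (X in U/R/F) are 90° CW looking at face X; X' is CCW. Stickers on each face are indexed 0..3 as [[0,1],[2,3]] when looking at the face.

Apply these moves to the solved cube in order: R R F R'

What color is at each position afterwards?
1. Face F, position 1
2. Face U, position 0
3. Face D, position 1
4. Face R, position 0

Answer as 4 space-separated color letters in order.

After move 1 (R): R=RRRR U=WGWG F=GYGY D=YBYB B=WBWB
After move 2 (R): R=RRRR U=WYWY F=GBGB D=YWYW B=GBGB
After move 3 (F): F=GGBB U=WYOO R=WRYR D=RRYW L=OYOW
After move 4 (R'): R=RRWY U=WGOG F=GYBO D=RGYB B=WBRB
Query 1: F[1] = Y
Query 2: U[0] = W
Query 3: D[1] = G
Query 4: R[0] = R

Answer: Y W G R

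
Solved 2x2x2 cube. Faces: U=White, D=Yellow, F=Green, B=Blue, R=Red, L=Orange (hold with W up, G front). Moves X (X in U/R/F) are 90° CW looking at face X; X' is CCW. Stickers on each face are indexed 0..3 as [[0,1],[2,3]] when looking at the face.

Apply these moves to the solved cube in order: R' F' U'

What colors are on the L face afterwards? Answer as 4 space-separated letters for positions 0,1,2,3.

After move 1 (R'): R=RRRR U=WBWB F=GWGW D=YGYG B=YBYB
After move 2 (F'): F=WWGG U=WBRR R=GRYR D=OOYG L=OBOW
After move 3 (U'): U=BRWR F=OBGG R=WWYR B=GRYB L=YBOW
Query: L face = YBOW

Answer: Y B O W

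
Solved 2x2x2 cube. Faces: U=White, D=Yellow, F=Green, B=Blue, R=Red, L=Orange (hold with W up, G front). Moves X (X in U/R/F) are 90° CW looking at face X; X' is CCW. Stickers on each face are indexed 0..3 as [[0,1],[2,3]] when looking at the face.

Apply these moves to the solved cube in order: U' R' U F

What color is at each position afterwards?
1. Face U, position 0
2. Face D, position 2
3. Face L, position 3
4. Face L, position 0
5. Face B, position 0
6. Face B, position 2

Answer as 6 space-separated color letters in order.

After move 1 (U'): U=WWWW F=OOGG R=GGRR B=RRBB L=BBOO
After move 2 (R'): R=GRGR U=WBWR F=OWGW D=YOYG B=YRYB
After move 3 (U): U=WWRB F=GRGW R=YRGR B=BBYB L=OWOO
After move 4 (F): F=GGWR U=WWOW R=RRBR D=GYYG L=OYOO
Query 1: U[0] = W
Query 2: D[2] = Y
Query 3: L[3] = O
Query 4: L[0] = O
Query 5: B[0] = B
Query 6: B[2] = Y

Answer: W Y O O B Y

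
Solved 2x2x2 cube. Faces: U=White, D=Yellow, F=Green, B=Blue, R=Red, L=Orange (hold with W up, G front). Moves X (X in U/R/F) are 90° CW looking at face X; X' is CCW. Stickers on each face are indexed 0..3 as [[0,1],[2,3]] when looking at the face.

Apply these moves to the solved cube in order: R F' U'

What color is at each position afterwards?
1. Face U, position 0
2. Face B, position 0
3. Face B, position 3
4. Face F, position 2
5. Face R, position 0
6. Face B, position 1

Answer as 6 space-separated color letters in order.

After move 1 (R): R=RRRR U=WGWG F=GYGY D=YBYB B=WBWB
After move 2 (F'): F=YYGG U=WGRR R=BRYR D=OOYB L=OGOW
After move 3 (U'): U=GRWR F=OGGG R=YYYR B=BRWB L=WBOW
Query 1: U[0] = G
Query 2: B[0] = B
Query 3: B[3] = B
Query 4: F[2] = G
Query 5: R[0] = Y
Query 6: B[1] = R

Answer: G B B G Y R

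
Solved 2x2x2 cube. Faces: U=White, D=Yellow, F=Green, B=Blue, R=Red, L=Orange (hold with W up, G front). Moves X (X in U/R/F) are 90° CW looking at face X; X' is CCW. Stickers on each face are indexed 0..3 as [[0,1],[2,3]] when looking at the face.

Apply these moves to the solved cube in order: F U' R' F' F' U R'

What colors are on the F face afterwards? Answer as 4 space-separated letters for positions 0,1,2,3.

After move 1 (F): F=GGGG U=WWOO R=WRWR D=RRYY L=OYOY
After move 2 (U'): U=WOWO F=OYGG R=GGWR B=WRBB L=BBOY
After move 3 (R'): R=GRGW U=WBWW F=OOGO D=RYYG B=YRRB
After move 4 (F'): F=OOOG U=WBGG R=YRRW D=BYYG L=BWOW
After move 5 (F'): F=OGOO U=WBYR R=YRBW D=WWYG L=BGOG
After move 6 (U): U=YWRB F=YROO R=YRBW B=BGRB L=OGOG
After move 7 (R'): R=RWYB U=YRRB F=YWOB D=WRYO B=GGWB
Query: F face = YWOB

Answer: Y W O B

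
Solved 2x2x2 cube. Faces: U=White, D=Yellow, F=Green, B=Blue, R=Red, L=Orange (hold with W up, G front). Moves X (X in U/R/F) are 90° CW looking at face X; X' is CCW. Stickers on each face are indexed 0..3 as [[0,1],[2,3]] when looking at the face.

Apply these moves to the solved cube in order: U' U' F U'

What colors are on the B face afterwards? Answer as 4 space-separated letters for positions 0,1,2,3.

Answer: W O B B

Derivation:
After move 1 (U'): U=WWWW F=OOGG R=GGRR B=RRBB L=BBOO
After move 2 (U'): U=WWWW F=BBGG R=OORR B=GGBB L=RROO
After move 3 (F): F=GBGB U=WWOR R=WOWR D=ROYY L=RYOY
After move 4 (U'): U=WRWO F=RYGB R=GBWR B=WOBB L=GGOY
Query: B face = WOBB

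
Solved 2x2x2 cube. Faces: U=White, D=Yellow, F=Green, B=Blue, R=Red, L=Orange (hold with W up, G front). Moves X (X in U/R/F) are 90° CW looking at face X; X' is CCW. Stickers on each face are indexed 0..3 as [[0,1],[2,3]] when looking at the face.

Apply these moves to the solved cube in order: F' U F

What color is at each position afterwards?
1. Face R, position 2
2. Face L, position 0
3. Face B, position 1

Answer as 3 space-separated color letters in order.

Answer: W G W

Derivation:
After move 1 (F'): F=GGGG U=WWRR R=YRYR D=OOYY L=OWOW
After move 2 (U): U=RWRW F=YRGG R=BBYR B=OWBB L=GGOW
After move 3 (F): F=GYGR U=RWWG R=RBWR D=YBYY L=GOOO
Query 1: R[2] = W
Query 2: L[0] = G
Query 3: B[1] = W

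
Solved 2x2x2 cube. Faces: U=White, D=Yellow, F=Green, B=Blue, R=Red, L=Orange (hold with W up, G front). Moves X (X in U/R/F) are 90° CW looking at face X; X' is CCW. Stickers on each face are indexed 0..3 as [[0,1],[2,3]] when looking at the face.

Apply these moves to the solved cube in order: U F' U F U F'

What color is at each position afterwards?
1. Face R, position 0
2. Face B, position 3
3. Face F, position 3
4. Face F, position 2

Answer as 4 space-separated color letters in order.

After move 1 (U): U=WWWW F=RRGG R=BBRR B=OOBB L=GGOO
After move 2 (F'): F=RGRG U=WWBR R=YBYR D=GOYY L=GWOW
After move 3 (U): U=BWRW F=YBRG R=OOYR B=GWBB L=RGOW
After move 4 (F): F=RYGB U=BWWG R=ROWR D=YOYY L=RGOO
After move 5 (U): U=WBGW F=ROGB R=GWWR B=RGBB L=RYOO
After move 6 (F'): F=OBRG U=WBGW R=OWYR D=YOYY L=RWOG
Query 1: R[0] = O
Query 2: B[3] = B
Query 3: F[3] = G
Query 4: F[2] = R

Answer: O B G R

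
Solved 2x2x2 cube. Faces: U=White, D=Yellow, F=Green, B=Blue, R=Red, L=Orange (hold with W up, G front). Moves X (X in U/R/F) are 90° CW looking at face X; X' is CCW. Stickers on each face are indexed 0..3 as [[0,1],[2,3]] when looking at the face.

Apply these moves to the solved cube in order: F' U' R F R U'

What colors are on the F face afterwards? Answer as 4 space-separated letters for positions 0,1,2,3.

After move 1 (F'): F=GGGG U=WWRR R=YRYR D=OOYY L=OWOW
After move 2 (U'): U=WRWR F=OWGG R=GGYR B=YRBB L=BBOW
After move 3 (R): R=YGRG U=WWWG F=OOGY D=OBYY B=RRRB
After move 4 (F): F=GOYO U=WWWB R=WGGG D=RYYY L=BOOB
After move 5 (R): R=GWGG U=WOWO F=GYYY D=RRYR B=BRWB
After move 6 (U'): U=OOWW F=BOYY R=GYGG B=GWWB L=BROB
Query: F face = BOYY

Answer: B O Y Y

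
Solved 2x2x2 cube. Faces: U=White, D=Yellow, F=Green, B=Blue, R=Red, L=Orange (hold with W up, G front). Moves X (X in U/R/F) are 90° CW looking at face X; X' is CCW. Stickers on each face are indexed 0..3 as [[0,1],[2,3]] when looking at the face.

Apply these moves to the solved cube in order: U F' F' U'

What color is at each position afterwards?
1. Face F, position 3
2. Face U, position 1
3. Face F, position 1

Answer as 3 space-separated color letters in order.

Answer: R Y R

Derivation:
After move 1 (U): U=WWWW F=RRGG R=BBRR B=OOBB L=GGOO
After move 2 (F'): F=RGRG U=WWBR R=YBYR D=GOYY L=GWOW
After move 3 (F'): F=GGRR U=WWYY R=OBGR D=WWYY L=GROB
After move 4 (U'): U=WYWY F=GRRR R=GGGR B=OBBB L=OOOB
Query 1: F[3] = R
Query 2: U[1] = Y
Query 3: F[1] = R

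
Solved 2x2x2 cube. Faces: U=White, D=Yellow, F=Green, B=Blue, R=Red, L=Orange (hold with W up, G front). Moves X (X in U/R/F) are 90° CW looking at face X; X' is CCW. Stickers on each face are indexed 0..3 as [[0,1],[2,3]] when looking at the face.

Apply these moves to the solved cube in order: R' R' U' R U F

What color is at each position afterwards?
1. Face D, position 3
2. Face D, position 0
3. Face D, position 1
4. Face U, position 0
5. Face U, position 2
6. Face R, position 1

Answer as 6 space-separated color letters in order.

Answer: R R W W O R

Derivation:
After move 1 (R'): R=RRRR U=WBWB F=GWGW D=YGYG B=YBYB
After move 2 (R'): R=RRRR U=WYWY F=GBGB D=YWYW B=GBGB
After move 3 (U'): U=YYWW F=OOGB R=GBRR B=RRGB L=GBOO
After move 4 (R): R=RGRB U=YOWB F=OWGW D=YGYR B=WRYB
After move 5 (U): U=WYBO F=RGGW R=WRRB B=GBYB L=OWOO
After move 6 (F): F=GRWG U=WYOW R=BROB D=RWYR L=OYOG
Query 1: D[3] = R
Query 2: D[0] = R
Query 3: D[1] = W
Query 4: U[0] = W
Query 5: U[2] = O
Query 6: R[1] = R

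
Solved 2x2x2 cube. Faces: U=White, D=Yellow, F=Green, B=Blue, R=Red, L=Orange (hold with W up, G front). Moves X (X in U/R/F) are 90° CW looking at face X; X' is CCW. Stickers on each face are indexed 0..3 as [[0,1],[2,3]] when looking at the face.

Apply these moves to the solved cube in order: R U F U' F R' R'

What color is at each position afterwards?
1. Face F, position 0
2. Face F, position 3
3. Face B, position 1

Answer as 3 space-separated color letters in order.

Answer: Y G B

Derivation:
After move 1 (R): R=RRRR U=WGWG F=GYGY D=YBYB B=WBWB
After move 2 (U): U=WWGG F=RRGY R=WBRR B=OOWB L=GYOO
After move 3 (F): F=GRYR U=WWOY R=GBGR D=RWYB L=GYOB
After move 4 (U'): U=WYWO F=GYYR R=GRGR B=GBWB L=OOOB
After move 5 (F): F=YGRY U=WYBO R=WROR D=GGYB L=OROW
After move 6 (R'): R=RRWO U=WWBG F=YYRO D=GGYY B=BBGB
After move 7 (R'): R=RORW U=WGBB F=YWRG D=GYYO B=YBGB
Query 1: F[0] = Y
Query 2: F[3] = G
Query 3: B[1] = B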